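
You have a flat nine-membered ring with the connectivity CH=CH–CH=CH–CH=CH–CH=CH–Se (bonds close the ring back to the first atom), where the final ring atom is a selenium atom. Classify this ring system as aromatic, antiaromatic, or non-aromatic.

Aromatic

Check conjugation: every atom in a ring double bond is sp² and brings one electron to the p orbital; the selenium donates one lone pair from its p orbital — every position has a p orbital, so the cyclic π system is continuous.
Adding the contributions, 4 × 2 = 8 from the double-bond units + 2 from the Se atom = 10.
Since 10 = 4·2 + 2, the ring meets the 4n+2 criterion.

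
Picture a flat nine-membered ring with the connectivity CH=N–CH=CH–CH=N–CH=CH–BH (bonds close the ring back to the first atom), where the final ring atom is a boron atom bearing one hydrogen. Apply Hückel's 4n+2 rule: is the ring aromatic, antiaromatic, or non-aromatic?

Check conjugation: each doubly-bonded ring atom is sp² with one p-orbital electron; each sp² =N– keeps its lone pair in-plane and puts one electron into the π system; the boron has an empty p orbital — every position has a p orbital, so the cyclic π system is continuous.
Tallying contributions gives 4 × 2 = 8 from the double-bond units + 0 from the BH atom = 8.
With 8 = 4·2 π electrons, Hückel's rule classifies the planar ring as antiaromatic.

Antiaromatic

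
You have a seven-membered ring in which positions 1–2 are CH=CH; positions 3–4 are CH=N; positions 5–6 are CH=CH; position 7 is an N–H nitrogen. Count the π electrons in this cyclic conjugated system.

8

The p orbitals form a continuous loop: the double-bond atoms are sp², each contributing one p electron; each =N– nitrogen is pyridine-type (lone pair in the sp² plane, one electron in the p orbital); the pyrrole-type nitrogen donates its lone pair from the p orbital. The ring is fully conjugated.
Tallying contributions gives 3 × 2 = 6 from the double-bond units + 2 from the NH atom = 8.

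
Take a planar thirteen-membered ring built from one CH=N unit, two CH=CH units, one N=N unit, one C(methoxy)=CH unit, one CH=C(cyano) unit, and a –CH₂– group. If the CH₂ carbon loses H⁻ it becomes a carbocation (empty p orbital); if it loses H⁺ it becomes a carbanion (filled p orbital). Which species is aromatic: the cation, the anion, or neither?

The anion

In both ions every ring atom is sp² and contributes a p orbital, so both rings are fully conjugated.
Cation: 6 × 2 + 0 = 12 π electrons → 4(3), antiaromatic.
Anion: 6 × 2 + 2 = 14 π electrons → 4(3)+2, aromatic.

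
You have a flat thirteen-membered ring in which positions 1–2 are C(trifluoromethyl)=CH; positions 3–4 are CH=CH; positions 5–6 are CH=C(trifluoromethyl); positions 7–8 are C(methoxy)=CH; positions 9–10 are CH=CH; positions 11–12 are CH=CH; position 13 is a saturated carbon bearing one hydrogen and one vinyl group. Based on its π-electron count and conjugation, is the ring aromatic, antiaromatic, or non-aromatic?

The CH(vinyl) position has four σ bonds — that saturated carbon is sp³ and has no p orbital in the ring π system — so the cyclic conjugation is interrupted.
Without a continuous loop of overlapping p orbitals the Hückel electron count never comes into play.

Non-aromatic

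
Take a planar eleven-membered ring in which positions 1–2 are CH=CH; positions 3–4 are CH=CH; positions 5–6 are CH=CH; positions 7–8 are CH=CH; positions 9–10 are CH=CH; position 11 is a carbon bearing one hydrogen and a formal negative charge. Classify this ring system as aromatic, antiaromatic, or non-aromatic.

Antiaromatic

The p orbitals form a continuous loop: the double-bond atoms are sp², each contributing one p electron; the carbanion's lone pair occupies the p orbital. The ring is fully conjugated.
Adding the contributions, 5 × 2 = 10 from the double-bond units + 2 from the CH(-) atom = 12.
12 = 4(3); a planar, fully conjugated 4n system is antiaromatic.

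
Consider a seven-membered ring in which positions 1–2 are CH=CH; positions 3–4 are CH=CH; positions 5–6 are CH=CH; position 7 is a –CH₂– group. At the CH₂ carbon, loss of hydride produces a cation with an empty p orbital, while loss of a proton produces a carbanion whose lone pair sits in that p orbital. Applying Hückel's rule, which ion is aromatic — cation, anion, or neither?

Once that carbon is sp², every ring atom has a p orbital and both ions are fully conjugated.
Cation: 3 × 2 + 0 = 6 π electrons → 4(1)+2, aromatic.
Anion: 3 × 2 + 2 = 8 π electrons → 4(2), antiaromatic.

The cation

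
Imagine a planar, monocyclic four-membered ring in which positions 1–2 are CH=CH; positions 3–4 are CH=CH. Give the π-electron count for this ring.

4

The p orbitals form a continuous loop: the double-bond atoms are sp², each contributing one p electron. The ring is fully conjugated.
Tallying contributions gives 2 × 2 = 4 from the 2 double-bond units.
This is cyclobutadiene.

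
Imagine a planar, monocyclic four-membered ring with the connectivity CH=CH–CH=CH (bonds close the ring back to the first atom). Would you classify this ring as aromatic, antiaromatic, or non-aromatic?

Antiaromatic

Check conjugation: every atom in a ring double bond is sp² and brings one electron to the p orbital — every position has a p orbital, so the cyclic π system is continuous.
Adding the contributions, 2 × 2 = 4 from the 2 double-bond units.
With 4 = 4·1 π electrons, Hückel's rule classifies the planar ring as antiaromatic.
(The species described is cyclobutadiene.)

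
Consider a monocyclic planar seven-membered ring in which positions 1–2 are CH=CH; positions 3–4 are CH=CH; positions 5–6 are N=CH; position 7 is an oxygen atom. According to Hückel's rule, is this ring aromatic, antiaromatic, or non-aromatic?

Every ring atom contributes a p orbital perpendicular to the ring (each doubly-bonded ring atom is sp² with one p-orbital electron; each sp² =N– keeps its lone pair in-plane and puts one electron into the π system; the oxygen donates one lone pair from its p orbital), so the π system is cyclic and fully conjugated.
Counting π electrons: 3 × 2 = 6 from the double-bond units + 2 from the O atom = 8.
8 = 4(2); a planar, fully conjugated 4n system is antiaromatic.

Antiaromatic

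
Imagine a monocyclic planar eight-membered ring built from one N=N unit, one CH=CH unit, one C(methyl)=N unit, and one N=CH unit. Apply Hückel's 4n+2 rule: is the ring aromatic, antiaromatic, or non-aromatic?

Check conjugation: every atom in a ring double bond is sp² and brings one electron to the p orbital; each sp² =N– keeps its lone pair in-plane and puts one electron into the π system — every position has a p orbital, so the cyclic π system is continuous.
π-electron count: 4 × 2 = 8 from the 4 double-bond units.
8 is a 4n count (n = 2), so the planar conjugated ring is antiaromatic.

Antiaromatic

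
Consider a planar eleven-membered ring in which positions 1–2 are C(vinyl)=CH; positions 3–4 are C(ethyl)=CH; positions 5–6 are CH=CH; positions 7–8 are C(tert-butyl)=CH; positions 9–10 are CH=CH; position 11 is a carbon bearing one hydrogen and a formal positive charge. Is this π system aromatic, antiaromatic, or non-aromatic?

Aromatic

The p orbitals form a continuous loop: each doubly-bonded ring atom is sp² with one p-orbital electron; the carbocation has an empty p orbital. The ring is fully conjugated.
Adding the contributions, 5 × 2 = 10 from the double-bond units + 0 from the CH(+) atom = 10.
With 10 π electrons (n = 2), the Hückel 4n+2 condition holds.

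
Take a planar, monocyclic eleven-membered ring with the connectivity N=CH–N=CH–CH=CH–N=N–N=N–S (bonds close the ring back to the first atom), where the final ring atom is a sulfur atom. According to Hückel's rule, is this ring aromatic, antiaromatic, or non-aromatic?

All ring atoms are sp² and supply a p orbital to the ring (every atom in a ring double bond is sp² and brings one electron to the p orbital; the doubly-bonded nitrogens are pyridine-type — their lone pairs lie in the ring plane, leaving one electron in the p orbital; the sulfur donates one lone pair from its p orbital); the conjugation is uninterrupted.
Adding the contributions, 5 × 2 = 10 from the double-bond units + 2 from the S atom = 12.
12 = 4(3); a planar, fully conjugated 4n system is antiaromatic.

Antiaromatic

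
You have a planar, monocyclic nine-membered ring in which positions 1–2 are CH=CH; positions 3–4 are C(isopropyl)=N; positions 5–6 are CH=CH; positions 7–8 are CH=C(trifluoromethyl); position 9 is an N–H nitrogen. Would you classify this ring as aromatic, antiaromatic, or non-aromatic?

Aromatic

Check conjugation: each doubly-bonded ring atom is sp² with one p-orbital electron; the doubly-bonded nitrogens are pyridine-type — their lone pairs lie in the ring plane, leaving one electron in the p orbital; the pyrrole-type nitrogen donates its lone pair from the p orbital — every position has a p orbital, so the cyclic π system is continuous.
Tallying contributions gives 4 × 2 = 8 from the double-bond units + 2 from the NH atom = 10.
With 10 π electrons (n = 2), the Hückel 4n+2 condition holds.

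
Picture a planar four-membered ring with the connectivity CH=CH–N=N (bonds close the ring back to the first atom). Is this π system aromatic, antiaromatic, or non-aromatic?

Antiaromatic

Check conjugation: the double-bond atoms are sp², each contributing one p electron; the doubly-bonded nitrogens are pyridine-type — their lone pairs lie in the ring plane, leaving one electron in the p orbital — every position has a p orbital, so the cyclic π system is continuous.
π-electron count: 2 × 2 = 4 from the 2 double-bond units.
4 is a 4n count (n = 1), so the planar conjugated ring is antiaromatic.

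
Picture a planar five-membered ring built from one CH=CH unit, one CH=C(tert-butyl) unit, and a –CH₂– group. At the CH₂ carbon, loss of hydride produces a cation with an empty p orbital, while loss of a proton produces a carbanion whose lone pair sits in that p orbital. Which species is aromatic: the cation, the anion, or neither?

In either ion the ring is fully conjugated: every atom, including the new sp² carbon, supplies a p orbital.
Cation: 2 × 2 + 0 = 4 π electrons → 4(1), antiaromatic.
Anion: 2 × 2 + 2 = 6 π electrons → 4(1)+2, aromatic.

The anion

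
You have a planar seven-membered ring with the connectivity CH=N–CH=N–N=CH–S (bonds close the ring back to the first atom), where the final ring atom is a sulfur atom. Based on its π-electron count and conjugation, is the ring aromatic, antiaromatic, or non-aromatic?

The p orbitals form a continuous loop: every atom in a ring double bond is sp² and brings one electron to the p orbital; the doubly-bonded nitrogens are pyridine-type — their lone pairs lie in the ring plane, leaving one electron in the p orbital; the sulfur donates one lone pair from its p orbital. The ring is fully conjugated.
π-electron count: 3 × 2 = 6 from the double-bond units + 2 from the S atom = 8.
A 4n π count (8, n = 2) in a planar conjugated ring means antiaromatic.

Antiaromatic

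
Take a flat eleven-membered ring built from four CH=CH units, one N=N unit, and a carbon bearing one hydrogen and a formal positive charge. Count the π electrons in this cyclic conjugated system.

10

Every ring atom contributes a p orbital perpendicular to the ring (the double-bond atoms are sp², each contributing one p electron; the doubly-bonded nitrogens are pyridine-type — their lone pairs lie in the ring plane, leaving one electron in the p orbital; the carbocation has an empty p orbital), so the π system is cyclic and fully conjugated.
Adding the contributions, 5 × 2 = 10 from the double-bond units + 0 from the CH(+) atom = 10.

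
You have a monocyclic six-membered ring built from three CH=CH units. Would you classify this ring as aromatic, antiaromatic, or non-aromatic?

Aromatic

All ring atoms are sp² and supply a p orbital to the ring (every atom in a ring double bond is sp² and brings one electron to the p orbital); the conjugation is uninterrupted.
π-electron count: 3 × 2 = 6 from the 3 double-bond units.
That gives a 4n+2 count (6, n = 1).
This is benzene.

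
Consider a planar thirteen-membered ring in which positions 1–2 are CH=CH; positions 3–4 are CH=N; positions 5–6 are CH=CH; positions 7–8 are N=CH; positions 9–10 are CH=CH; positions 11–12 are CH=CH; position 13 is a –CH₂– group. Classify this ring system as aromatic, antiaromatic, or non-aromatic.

Non-aromatic

The CH2 carbon is saturated: the tetrahedral CH₂ carbon is sp³ and has no p orbital in the ring π system. Conjugation is not continuous around the ring.
Without a continuous loop of overlapping p orbitals the Hückel electron count never comes into play.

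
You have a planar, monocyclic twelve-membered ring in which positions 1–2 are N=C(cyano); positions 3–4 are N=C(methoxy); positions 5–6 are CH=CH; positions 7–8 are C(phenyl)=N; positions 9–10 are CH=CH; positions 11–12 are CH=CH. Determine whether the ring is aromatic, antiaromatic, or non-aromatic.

Every ring atom contributes a p orbital perpendicular to the ring (the double-bond atoms are sp², each contributing one p electron; each =N– nitrogen is pyridine-type (lone pair in the sp² plane, one electron in the p orbital)), so the π system is cyclic and fully conjugated.
Tallying contributions gives 6 × 2 = 12 from the 6 double-bond units.
12 = 4(3); a planar, fully conjugated 4n system is antiaromatic.

Antiaromatic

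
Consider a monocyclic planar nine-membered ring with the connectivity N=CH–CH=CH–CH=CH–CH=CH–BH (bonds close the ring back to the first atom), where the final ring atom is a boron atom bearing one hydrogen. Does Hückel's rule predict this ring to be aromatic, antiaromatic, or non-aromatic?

Antiaromatic

All ring atoms are sp² and supply a p orbital to the ring (each doubly-bonded ring atom is sp² with one p-orbital electron; each =N– nitrogen is pyridine-type (lone pair in the sp² plane, one electron in the p orbital); the boron has an empty p orbital); the conjugation is uninterrupted.
Counting π electrons: 4 × 2 = 8 from the double-bond units + 0 from the BH atom = 8.
8 = 4(2); a planar, fully conjugated 4n system is antiaromatic.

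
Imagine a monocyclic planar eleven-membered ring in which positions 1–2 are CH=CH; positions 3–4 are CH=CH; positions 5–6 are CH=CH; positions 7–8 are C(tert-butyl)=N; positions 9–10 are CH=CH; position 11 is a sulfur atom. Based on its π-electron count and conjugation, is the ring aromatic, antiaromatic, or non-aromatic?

Antiaromatic

All ring atoms are sp² and supply a p orbital to the ring (each doubly-bonded ring atom is sp² with one p-orbital electron; the doubly-bonded nitrogens are pyridine-type — their lone pairs lie in the ring plane, leaving one electron in the p orbital; the sulfur donates one lone pair from its p orbital); the conjugation is uninterrupted.
Adding the contributions, 5 × 2 = 10 from the double-bond units + 2 from the S atom = 12.
With 12 = 4·3 π electrons, Hückel's rule classifies the planar ring as antiaromatic.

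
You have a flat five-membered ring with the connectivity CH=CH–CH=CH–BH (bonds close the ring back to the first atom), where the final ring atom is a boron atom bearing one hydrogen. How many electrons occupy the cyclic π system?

The p orbitals form a continuous loop: every atom in a ring double bond is sp² and brings one electron to the p orbital; the boron has an empty p orbital. The ring is fully conjugated.
Tallying contributions gives 2 × 2 = 4 from the double-bond units + 0 from the BH atom = 4.
This is borole.

4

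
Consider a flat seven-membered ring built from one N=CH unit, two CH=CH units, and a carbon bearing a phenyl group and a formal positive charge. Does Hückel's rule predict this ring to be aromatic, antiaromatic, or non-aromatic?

Aromatic

Check conjugation: the double-bond atoms are sp², each contributing one p electron; each =N– nitrogen is pyridine-type (lone pair in the sp² plane, one electron in the p orbital); the carbocation has an empty p orbital — every position has a p orbital, so the cyclic π system is continuous.
Adding the contributions, 3 × 2 = 6 from the double-bond units + 0 from the C(phenyl)(+) atom = 6.
Since 6 = 4·1 + 2, the ring meets the 4n+2 criterion.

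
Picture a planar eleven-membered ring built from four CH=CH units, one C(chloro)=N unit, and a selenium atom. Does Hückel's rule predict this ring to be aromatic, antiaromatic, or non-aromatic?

The p orbitals form a continuous loop: each doubly-bonded ring atom is sp² with one p-orbital electron; the doubly-bonded nitrogens are pyridine-type — their lone pairs lie in the ring plane, leaving one electron in the p orbital; the selenium donates one lone pair from its p orbital. The ring is fully conjugated.
Adding the contributions, 5 × 2 = 10 from the double-bond units + 2 from the Se atom = 12.
12 is a 4n count (n = 3), so the planar conjugated ring is antiaromatic.

Antiaromatic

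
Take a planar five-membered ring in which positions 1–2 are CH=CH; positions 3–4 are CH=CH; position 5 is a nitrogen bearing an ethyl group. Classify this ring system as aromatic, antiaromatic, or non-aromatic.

The p orbitals form a continuous loop: the double-bond atoms are sp², each contributing one p electron; the pyrrole-type nitrogen donates its lone pair from the p orbital. The ring is fully conjugated.
Tallying contributions gives 2 × 2 = 4 from the double-bond units + 2 from the N(ethyl) atom = 6.
That gives a 4n+2 count (6, n = 1).

Aromatic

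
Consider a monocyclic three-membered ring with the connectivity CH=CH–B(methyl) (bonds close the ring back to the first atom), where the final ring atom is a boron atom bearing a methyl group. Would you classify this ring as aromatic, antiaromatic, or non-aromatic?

Check conjugation: each doubly-bonded ring atom is sp² with one p-orbital electron; the boron has an empty p orbital — every position has a p orbital, so the cyclic π system is continuous.
Adding the contributions, 1 × 2 = 2 from the double-bond unit + 0 from the B(methyl) atom = 2.
2 = 4(0) + 2, which satisfies Hückel's 4n+2 rule.

Aromatic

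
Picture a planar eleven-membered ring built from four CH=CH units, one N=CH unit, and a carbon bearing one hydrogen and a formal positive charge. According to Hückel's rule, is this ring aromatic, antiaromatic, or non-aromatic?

Check conjugation: every atom in a ring double bond is sp² and brings one electron to the p orbital; each sp² =N– keeps its lone pair in-plane and puts one electron into the π system; the carbocation has an empty p orbital — every position has a p orbital, so the cyclic π system is continuous.
Adding the contributions, 5 × 2 = 10 from the double-bond units + 0 from the CH(+) atom = 10.
Since 10 = 4·2 + 2, the ring meets the 4n+2 criterion.

Aromatic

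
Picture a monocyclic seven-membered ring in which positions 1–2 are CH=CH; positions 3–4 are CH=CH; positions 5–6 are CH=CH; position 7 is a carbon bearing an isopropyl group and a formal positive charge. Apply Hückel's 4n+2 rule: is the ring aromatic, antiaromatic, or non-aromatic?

Aromatic

All ring atoms are sp² and supply a p orbital to the ring (each doubly-bonded ring atom is sp² with one p-orbital electron; the carbocation has an empty p orbital); the conjugation is uninterrupted.
Adding the contributions, 3 × 2 = 6 from the double-bond units + 0 from the C(isopropyl)(+) atom = 6.
6 = 4(1) + 2, which satisfies Hückel's 4n+2 rule.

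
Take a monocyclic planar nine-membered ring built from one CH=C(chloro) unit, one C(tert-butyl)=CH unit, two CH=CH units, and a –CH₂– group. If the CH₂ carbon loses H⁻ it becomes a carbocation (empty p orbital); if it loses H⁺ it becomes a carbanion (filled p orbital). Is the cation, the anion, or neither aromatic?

The anion

In both ions every ring atom is sp² and contributes a p orbital, so both rings are fully conjugated.
Cation: 4 × 2 + 0 = 8 π electrons → 4(2), antiaromatic.
Anion: 4 × 2 + 2 = 10 π electrons → 4(2)+2, aromatic.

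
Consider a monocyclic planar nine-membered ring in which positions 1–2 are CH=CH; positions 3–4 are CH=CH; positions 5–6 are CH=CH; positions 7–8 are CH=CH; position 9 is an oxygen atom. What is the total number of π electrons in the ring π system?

10

All ring atoms are sp² and supply a p orbital to the ring (every atom in a ring double bond is sp² and brings one electron to the p orbital; the oxygen donates one lone pair from its p orbital); the conjugation is uninterrupted.
π-electron count: 4 × 2 = 8 from the double-bond units + 2 from the O atom = 10.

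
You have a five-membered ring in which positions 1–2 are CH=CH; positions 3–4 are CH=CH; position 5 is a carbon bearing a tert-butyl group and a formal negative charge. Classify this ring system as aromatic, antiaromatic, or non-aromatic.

Check conjugation: every atom in a ring double bond is sp² and brings one electron to the p orbital; the carbanion's lone pair occupies the p orbital — every position has a p orbital, so the cyclic π system is continuous.
Adding the contributions, 2 × 2 = 4 from the double-bond units + 2 from the C(tert-butyl)(-) atom = 6.
That gives a 4n+2 count (6, n = 1).

Aromatic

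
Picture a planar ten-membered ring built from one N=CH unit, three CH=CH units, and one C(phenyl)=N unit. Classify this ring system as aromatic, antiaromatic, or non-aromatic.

Aromatic

Check conjugation: every atom in a ring double bond is sp² and brings one electron to the p orbital; each =N– nitrogen is pyridine-type (lone pair in the sp² plane, one electron in the p orbital) — every position has a p orbital, so the cyclic π system is continuous.
π-electron count: 5 × 2 = 10 from the 5 double-bond units.
With 10 π electrons (n = 2), the Hückel 4n+2 condition holds.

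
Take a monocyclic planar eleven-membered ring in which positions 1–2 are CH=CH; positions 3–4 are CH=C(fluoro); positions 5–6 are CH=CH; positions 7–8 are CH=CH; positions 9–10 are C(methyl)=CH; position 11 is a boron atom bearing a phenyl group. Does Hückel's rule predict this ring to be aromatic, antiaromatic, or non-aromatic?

Check conjugation: each doubly-bonded ring atom is sp² with one p-orbital electron; the boron has an empty p orbital — every position has a p orbital, so the cyclic π system is continuous.
Tallying contributions gives 5 × 2 = 10 from the double-bond units + 0 from the B(phenyl) atom = 10.
That gives a 4n+2 count (10, n = 2).

Aromatic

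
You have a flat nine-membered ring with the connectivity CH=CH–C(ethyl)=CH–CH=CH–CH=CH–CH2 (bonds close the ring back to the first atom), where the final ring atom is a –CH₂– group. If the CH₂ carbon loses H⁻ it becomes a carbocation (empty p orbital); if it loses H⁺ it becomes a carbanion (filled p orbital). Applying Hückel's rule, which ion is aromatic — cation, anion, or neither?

In both ions every ring atom is sp² and contributes a p orbital, so both rings are fully conjugated.
Cation: 4 × 2 + 0 = 8 π electrons → 4(2), antiaromatic.
Anion: 4 × 2 + 2 = 10 π electrons → 4(2)+2, aromatic.

The anion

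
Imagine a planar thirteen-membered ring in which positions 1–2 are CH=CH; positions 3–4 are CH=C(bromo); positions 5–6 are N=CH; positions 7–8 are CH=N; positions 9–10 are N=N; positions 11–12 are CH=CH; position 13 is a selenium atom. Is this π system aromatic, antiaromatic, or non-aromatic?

All ring atoms are sp² and supply a p orbital to the ring (each doubly-bonded ring atom is sp² with one p-orbital electron; the doubly-bonded nitrogens are pyridine-type — their lone pairs lie in the ring plane, leaving one electron in the p orbital; the selenium donates one lone pair from its p orbital); the conjugation is uninterrupted.
π-electron count: 6 × 2 = 12 from the double-bond units + 2 from the Se atom = 14.
That gives a 4n+2 count (14, n = 3).

Aromatic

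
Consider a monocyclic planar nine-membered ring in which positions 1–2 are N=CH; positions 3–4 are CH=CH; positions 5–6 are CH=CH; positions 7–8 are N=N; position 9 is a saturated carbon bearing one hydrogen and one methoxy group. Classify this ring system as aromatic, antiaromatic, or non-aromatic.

The CH(methoxy) carbon is saturated: that saturated carbon is sp³ and has no p orbital in the ring π system. Conjugation is not continuous around the ring.
A ring that is not fully conjugated cannot be aromatic or antiaromatic regardless of its π-electron count.

Non-aromatic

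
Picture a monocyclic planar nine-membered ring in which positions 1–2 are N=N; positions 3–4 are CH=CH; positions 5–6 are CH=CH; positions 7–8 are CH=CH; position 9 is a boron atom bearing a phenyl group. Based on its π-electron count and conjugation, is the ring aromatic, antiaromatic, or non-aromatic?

The p orbitals form a continuous loop: the double-bond atoms are sp², each contributing one p electron; each =N– nitrogen is pyridine-type (lone pair in the sp² plane, one electron in the p orbital); the boron has an empty p orbital. The ring is fully conjugated.
Counting π electrons: 4 × 2 = 8 from the double-bond units + 0 from the B(phenyl) atom = 8.
8 = 4(2); a planar, fully conjugated 4n system is antiaromatic.

Antiaromatic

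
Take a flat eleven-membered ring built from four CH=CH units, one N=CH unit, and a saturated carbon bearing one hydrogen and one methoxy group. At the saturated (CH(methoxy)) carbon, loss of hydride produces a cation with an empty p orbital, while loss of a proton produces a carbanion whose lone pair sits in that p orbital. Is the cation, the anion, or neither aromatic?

The cation

In both ions every ring atom is sp² and contributes a p orbital, so both rings are fully conjugated.
Cation: 5 × 2 + 0 = 10 π electrons → 4(2)+2, aromatic.
Anion: 5 × 2 + 2 = 12 π electrons → 4(3), antiaromatic.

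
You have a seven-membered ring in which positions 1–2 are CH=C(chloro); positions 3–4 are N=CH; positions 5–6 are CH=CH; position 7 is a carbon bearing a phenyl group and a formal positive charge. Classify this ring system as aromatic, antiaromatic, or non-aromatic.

Every ring atom contributes a p orbital perpendicular to the ring (each doubly-bonded ring atom is sp² with one p-orbital electron; each sp² =N– keeps its lone pair in-plane and puts one electron into the π system; the carbocation has an empty p orbital), so the π system is cyclic and fully conjugated.
Adding the contributions, 3 × 2 = 6 from the double-bond units + 0 from the C(phenyl)(+) atom = 6.
6 = 4(1) + 2, which satisfies Hückel's 4n+2 rule.

Aromatic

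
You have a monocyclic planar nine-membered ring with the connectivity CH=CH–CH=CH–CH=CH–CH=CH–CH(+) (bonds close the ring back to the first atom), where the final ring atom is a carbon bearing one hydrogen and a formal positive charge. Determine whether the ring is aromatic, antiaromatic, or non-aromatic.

Antiaromatic

All ring atoms are sp² and supply a p orbital to the ring (the double-bond atoms are sp², each contributing one p electron; the carbocation has an empty p orbital); the conjugation is uninterrupted.
Tallying contributions gives 4 × 2 = 8 from the double-bond units + 0 from the CH(+) atom = 8.
A 4n π count (8, n = 2) in a planar conjugated ring means antiaromatic.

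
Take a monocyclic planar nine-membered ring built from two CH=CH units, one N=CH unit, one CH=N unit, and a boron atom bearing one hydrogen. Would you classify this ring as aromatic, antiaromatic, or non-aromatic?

Antiaromatic

The p orbitals form a continuous loop: the double-bond atoms are sp², each contributing one p electron; the doubly-bonded nitrogens are pyridine-type — their lone pairs lie in the ring plane, leaving one electron in the p orbital; the boron has an empty p orbital. The ring is fully conjugated.
Counting π electrons: 4 × 2 = 8 from the double-bond units + 0 from the BH atom = 8.
8 = 4(2); a planar, fully conjugated 4n system is antiaromatic.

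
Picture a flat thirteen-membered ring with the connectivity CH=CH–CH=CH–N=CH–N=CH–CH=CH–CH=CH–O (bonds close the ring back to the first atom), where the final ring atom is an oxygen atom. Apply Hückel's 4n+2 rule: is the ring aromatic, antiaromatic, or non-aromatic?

The p orbitals form a continuous loop: the double-bond atoms are sp², each contributing one p electron; each sp² =N– keeps its lone pair in-plane and puts one electron into the π system; the oxygen donates one lone pair from its p orbital. The ring is fully conjugated.
Counting π electrons: 6 × 2 = 12 from the double-bond units + 2 from the O atom = 14.
14 = 4(3) + 2, which satisfies Hückel's 4n+2 rule.

Aromatic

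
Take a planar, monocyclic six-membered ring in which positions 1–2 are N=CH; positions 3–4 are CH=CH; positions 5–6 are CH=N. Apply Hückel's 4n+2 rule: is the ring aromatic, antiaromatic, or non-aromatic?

Every ring atom contributes a p orbital perpendicular to the ring (each doubly-bonded ring atom is sp² with one p-orbital electron; each =N– nitrogen is pyridine-type (lone pair in the sp² plane, one electron in the p orbital)), so the π system is cyclic and fully conjugated.
Tallying contributions gives 3 × 2 = 6 from the 3 double-bond units.
6 = 4(1) + 2, which satisfies Hückel's 4n+2 rule.

Aromatic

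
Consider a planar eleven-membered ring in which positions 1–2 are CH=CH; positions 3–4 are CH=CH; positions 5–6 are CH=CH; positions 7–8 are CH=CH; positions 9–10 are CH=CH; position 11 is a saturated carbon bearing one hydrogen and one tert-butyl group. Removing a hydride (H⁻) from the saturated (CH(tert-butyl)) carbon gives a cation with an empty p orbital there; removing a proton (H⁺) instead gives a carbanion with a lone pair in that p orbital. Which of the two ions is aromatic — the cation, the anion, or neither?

The cation

Both ions have a continuous loop of p orbitals — each ring atom is sp².
Cation: 5 × 2 + 0 = 10 π electrons → 4(2)+2, aromatic.
Anion: 5 × 2 + 2 = 12 π electrons → 4(3), antiaromatic.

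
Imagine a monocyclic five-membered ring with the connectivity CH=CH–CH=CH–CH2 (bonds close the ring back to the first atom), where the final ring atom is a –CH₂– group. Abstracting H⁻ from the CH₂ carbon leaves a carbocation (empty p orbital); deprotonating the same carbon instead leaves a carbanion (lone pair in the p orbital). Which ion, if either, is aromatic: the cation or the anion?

The anion

In both ions every ring atom is sp² and contributes a p orbital, so both rings are fully conjugated.
Cation: 2 × 2 + 0 = 4 π electrons → 4(1), antiaromatic.
Anion: 2 × 2 + 2 = 6 π electrons → 4(1)+2, aromatic.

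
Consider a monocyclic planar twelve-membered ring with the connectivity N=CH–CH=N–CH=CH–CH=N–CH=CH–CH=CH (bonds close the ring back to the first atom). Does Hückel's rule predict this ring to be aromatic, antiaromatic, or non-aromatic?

Antiaromatic

All ring atoms are sp² and supply a p orbital to the ring (each doubly-bonded ring atom is sp² with one p-orbital electron; each =N– nitrogen is pyridine-type (lone pair in the sp² plane, one electron in the p orbital)); the conjugation is uninterrupted.
Adding the contributions, 6 × 2 = 12 from the 6 double-bond units.
With 12 = 4·3 π electrons, Hückel's rule classifies the planar ring as antiaromatic.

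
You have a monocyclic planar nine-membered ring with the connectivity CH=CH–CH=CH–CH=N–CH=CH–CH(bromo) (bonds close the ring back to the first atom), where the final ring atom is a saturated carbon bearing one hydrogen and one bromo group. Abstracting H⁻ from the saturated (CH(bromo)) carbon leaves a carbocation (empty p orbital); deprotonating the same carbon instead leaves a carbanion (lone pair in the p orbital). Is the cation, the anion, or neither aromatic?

In either ion the ring is fully conjugated: every atom, including the new sp² carbon, supplies a p orbital.
Cation: 4 × 2 + 0 = 8 π electrons → 4(2), antiaromatic.
Anion: 4 × 2 + 2 = 10 π electrons → 4(2)+2, aromatic.

The anion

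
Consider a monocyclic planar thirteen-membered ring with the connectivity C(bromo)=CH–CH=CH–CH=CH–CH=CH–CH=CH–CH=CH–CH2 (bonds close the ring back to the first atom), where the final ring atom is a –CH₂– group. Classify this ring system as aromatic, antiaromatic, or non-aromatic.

At the CH2 position, the tetrahedral CH₂ carbon is sp³ and has no p orbital in the ring π system; the ring's p-orbital overlap is broken there.
Broken conjugation rules out both aromaticity and antiaromaticity.

Non-aromatic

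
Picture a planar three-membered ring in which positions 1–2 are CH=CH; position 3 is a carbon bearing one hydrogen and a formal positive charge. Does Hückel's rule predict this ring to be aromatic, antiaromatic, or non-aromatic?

Check conjugation: each doubly-bonded ring atom is sp² with one p-orbital electron; the carbocation has an empty p orbital — every position has a p orbital, so the cyclic π system is continuous.
Tallying contributions gives 1 × 2 = 2 from the double-bond unit + 0 from the CH(+) atom = 2.
Since 2 = 4·0 + 2, the ring meets the 4n+2 criterion.
This is the cyclopropenyl cation.

Aromatic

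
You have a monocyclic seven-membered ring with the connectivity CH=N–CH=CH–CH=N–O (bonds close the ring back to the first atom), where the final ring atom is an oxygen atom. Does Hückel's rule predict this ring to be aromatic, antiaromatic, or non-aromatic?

Check conjugation: each doubly-bonded ring atom is sp² with one p-orbital electron; the doubly-bonded nitrogens are pyridine-type — their lone pairs lie in the ring plane, leaving one electron in the p orbital; the oxygen donates one lone pair from its p orbital — every position has a p orbital, so the cyclic π system is continuous.
Adding the contributions, 3 × 2 = 6 from the double-bond units + 2 from the O atom = 8.
8 = 4(2); a planar, fully conjugated 4n system is antiaromatic.

Antiaromatic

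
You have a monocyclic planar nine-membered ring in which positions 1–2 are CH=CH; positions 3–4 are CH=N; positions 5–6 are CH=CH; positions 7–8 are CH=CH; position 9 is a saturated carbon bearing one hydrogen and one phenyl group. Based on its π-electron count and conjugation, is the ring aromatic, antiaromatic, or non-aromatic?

At the CH(phenyl) position, that saturated carbon is sp³ and has no p orbital in the ring π system; the ring's p-orbital overlap is broken there.
Without a continuous loop of overlapping p orbitals the Hückel electron count never comes into play.

Non-aromatic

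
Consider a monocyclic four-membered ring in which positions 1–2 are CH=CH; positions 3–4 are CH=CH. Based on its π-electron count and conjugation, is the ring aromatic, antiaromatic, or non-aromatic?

Antiaromatic

The p orbitals form a continuous loop: each doubly-bonded ring atom is sp² with one p-orbital electron. The ring is fully conjugated.
Tallying contributions gives 2 × 2 = 4 from the 2 double-bond units.
4 = 4(1); a planar, fully conjugated 4n system is antiaromatic.
This is cyclobutadiene.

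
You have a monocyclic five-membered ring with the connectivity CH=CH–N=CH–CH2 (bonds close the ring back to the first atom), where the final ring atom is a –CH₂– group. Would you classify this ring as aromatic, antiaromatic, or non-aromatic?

The CH2 position has four σ bonds — the tetrahedral CH₂ carbon is sp³ and has no p orbital in the ring π system — so the cyclic conjugation is interrupted.
A ring that is not fully conjugated cannot be aromatic or antiaromatic regardless of its π-electron count.

Non-aromatic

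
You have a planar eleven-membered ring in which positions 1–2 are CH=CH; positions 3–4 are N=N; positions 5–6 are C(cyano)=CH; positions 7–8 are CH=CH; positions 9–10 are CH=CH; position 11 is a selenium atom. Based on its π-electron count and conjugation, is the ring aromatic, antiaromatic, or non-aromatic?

Antiaromatic

The p orbitals form a continuous loop: the double-bond atoms are sp², each contributing one p electron; each sp² =N– keeps its lone pair in-plane and puts one electron into the π system; the selenium donates one lone pair from its p orbital. The ring is fully conjugated.
Adding the contributions, 5 × 2 = 10 from the double-bond units + 2 from the Se atom = 12.
A 4n π count (12, n = 3) in a planar conjugated ring means antiaromatic.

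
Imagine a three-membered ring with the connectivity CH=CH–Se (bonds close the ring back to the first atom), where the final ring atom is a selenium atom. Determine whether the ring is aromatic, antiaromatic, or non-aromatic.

Antiaromatic

Every ring atom contributes a p orbital perpendicular to the ring (every atom in a ring double bond is sp² and brings one electron to the p orbital; the selenium donates one lone pair from its p orbital), so the π system is cyclic and fully conjugated.
Tallying contributions gives 1 × 2 = 2 from the double-bond unit + 2 from the Se atom = 4.
With 4 = 4·1 π electrons, Hückel's rule classifies the planar ring as antiaromatic.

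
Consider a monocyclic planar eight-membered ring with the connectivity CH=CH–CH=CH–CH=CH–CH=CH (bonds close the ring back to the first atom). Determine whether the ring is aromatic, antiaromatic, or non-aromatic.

All ring atoms are sp² and supply a p orbital to the ring (every atom in a ring double bond is sp² and brings one electron to the p orbital); the conjugation is uninterrupted.
Counting π electrons: 4 × 2 = 8 from the 4 double-bond units.
A 4n π count (8, n = 2) in a planar conjugated ring means antiaromatic.
(This ring is cyclooctatetraene.)

Antiaromatic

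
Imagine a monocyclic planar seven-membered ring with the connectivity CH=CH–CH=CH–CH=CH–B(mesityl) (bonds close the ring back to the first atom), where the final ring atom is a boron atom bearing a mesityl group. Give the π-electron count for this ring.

6

Every ring atom contributes a p orbital perpendicular to the ring (the double-bond atoms are sp², each contributing one p electron; the boron has an empty p orbital), so the π system is cyclic and fully conjugated.
Adding the contributions, 3 × 2 = 6 from the double-bond units + 0 from the B(mesityl) atom = 6.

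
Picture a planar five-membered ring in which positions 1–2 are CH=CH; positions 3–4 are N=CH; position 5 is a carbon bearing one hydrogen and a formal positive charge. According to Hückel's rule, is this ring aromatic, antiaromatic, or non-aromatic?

Every ring atom contributes a p orbital perpendicular to the ring (the double-bond atoms are sp², each contributing one p electron; the doubly-bonded nitrogens are pyridine-type — their lone pairs lie in the ring plane, leaving one electron in the p orbital; the carbocation has an empty p orbital), so the π system is cyclic and fully conjugated.
Adding the contributions, 2 × 2 = 4 from the double-bond units + 0 from the CH(+) atom = 4.
4 = 4(1); a planar, fully conjugated 4n system is antiaromatic.

Antiaromatic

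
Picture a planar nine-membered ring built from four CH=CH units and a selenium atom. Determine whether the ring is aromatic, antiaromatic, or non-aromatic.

Check conjugation: each doubly-bonded ring atom is sp² with one p-orbital electron; the selenium donates one lone pair from its p orbital — every position has a p orbital, so the cyclic π system is continuous.
Adding the contributions, 4 × 2 = 8 from the double-bond units + 2 from the Se atom = 10.
10 = 4(2) + 2, which satisfies Hückel's 4n+2 rule.

Aromatic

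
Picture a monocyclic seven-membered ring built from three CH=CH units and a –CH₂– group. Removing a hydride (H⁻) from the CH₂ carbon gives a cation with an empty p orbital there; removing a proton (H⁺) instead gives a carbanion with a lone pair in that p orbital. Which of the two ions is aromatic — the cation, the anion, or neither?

The cation

In both ions every ring atom is sp² and contributes a p orbital, so both rings are fully conjugated.
Cation: 3 × 2 + 0 = 6 π electrons → 4(1)+2, aromatic.
Anion: 3 × 2 + 2 = 8 π electrons → 4(2), antiaromatic.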